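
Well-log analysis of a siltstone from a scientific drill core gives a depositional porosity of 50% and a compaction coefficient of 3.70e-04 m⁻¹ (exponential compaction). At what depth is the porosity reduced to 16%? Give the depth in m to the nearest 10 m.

3080 m

Working in km (1 km = 1000 m; k in km⁻¹ = k in m⁻¹ × 1000):
Invert Athy's law: Z = ln(n₀/n) / k
Z = ln(0.5/0.16) / 0.37 = ln(3.125) / 0.37 = 1.1394 / 0.37 = 3.080 km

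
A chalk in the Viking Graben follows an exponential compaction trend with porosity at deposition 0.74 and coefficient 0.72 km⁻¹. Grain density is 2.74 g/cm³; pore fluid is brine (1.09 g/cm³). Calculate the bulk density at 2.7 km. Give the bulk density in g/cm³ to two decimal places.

Porosity at depth: n = 0.74·exp(−0.72×2.7) = 0.74×0.1431 = 0.1059
Bulk density: ρ_b = (1−n)ρ_g + n·ρ_f = 0.8941×2.74 + 0.1059×1.09
       = 2.450 + 0.115 = 2.565 g/cm³

2.57 g/cm³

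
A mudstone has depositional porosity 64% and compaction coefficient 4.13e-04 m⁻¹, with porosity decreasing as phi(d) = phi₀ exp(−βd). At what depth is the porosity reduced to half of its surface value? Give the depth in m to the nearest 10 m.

Working in km (1 km = 1000 m; β in km⁻¹ = β in m⁻¹ × 1000):
phi/phi₀ = 1/2 ⇒ exp(−β·d) = 1/2 ⇒ d = ln(2) / β
d = 0.6931 / 0.413 = 1.678 km

1680 m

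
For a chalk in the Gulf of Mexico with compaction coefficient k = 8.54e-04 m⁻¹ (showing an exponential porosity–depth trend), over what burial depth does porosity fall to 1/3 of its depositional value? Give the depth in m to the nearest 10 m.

1290 m

Working in km (1 km = 1000 m; k in km⁻¹ = k in m⁻¹ × 1000):
phi/phi₀ = 1/3 ⇒ exp(−k·d) = 1/3 ⇒ d = ln(3) / k
d = 1.0986 / 0.854 = 1.286 km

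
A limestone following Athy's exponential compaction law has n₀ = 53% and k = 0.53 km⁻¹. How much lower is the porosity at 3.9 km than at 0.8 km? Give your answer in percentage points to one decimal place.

n(0.8) = 0.53·e^(−0.53×0.8) = 0.3468
n(3.9) = 0.53·e^(−0.53×3.9) = 0.0671
Δn = 0.3468 − 0.0671 = 0.2798

28.0 percentage points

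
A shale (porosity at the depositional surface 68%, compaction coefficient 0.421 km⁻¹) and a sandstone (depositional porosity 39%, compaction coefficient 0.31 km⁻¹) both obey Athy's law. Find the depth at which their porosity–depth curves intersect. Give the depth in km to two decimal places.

5.01 km

Set n₀ₐ e^(−cₐz) = n₀ᵦ e^(−cᵦz) ⇒ ln(n₀ₐ/n₀ᵦ) = (cₐ − cᵦ)·z
z = ln(0.68/0.39) / (0.421 − 0.31) = 0.5559 / 0.111 = 5.009 km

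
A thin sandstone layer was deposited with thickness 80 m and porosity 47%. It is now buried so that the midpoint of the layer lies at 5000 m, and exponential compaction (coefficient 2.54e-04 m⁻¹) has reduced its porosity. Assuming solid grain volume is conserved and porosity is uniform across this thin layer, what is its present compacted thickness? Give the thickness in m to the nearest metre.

Working in km (1 km = 1000 m; β in km⁻¹ = β in m⁻¹ × 1000):
Porosity at 5 km: phi = 0.47·exp(−0.254×5) = 0.1320
Solid-volume conservation: h(1−phi) = h₀(1−phi₀) ⇒ h = h₀·(1−phi₀)/(1−phi)
h = 0.08 × (1 − 0.47)/(1 − 0.1320) = 0.08 × 0.6106 = 0.0488 km

49 m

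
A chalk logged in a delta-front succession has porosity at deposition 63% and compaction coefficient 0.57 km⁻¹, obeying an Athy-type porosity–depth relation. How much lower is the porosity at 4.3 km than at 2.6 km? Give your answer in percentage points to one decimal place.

8.9 percentage points

n(2.6) = 0.63·e^(−0.57×2.6) = 0.1431
n(4.3) = 0.63·e^(−0.57×4.3) = 0.0543
Δn = 0.1431 − 0.0543 = 0.0888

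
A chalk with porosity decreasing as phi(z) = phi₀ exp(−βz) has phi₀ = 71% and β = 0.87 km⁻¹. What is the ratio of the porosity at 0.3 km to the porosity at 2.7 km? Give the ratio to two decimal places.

8.07

phi(z₁)/phi(z₂) = e^(−β·z₁)/e^(−β·z₂) = e^{β(z₂−z₁)}
= exp(0.87 × 2.4) = exp(2.088) = 8.0688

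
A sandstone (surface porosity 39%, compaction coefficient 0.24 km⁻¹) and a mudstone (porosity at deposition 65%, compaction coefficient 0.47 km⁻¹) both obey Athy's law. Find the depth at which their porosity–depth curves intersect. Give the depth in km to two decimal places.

2.22 km

Set n₀ₐ e^(−kₐz) = n₀ᵦ e^(−kᵦz) ⇒ ln(n₀ₐ/n₀ᵦ) = (kₐ − kᵦ)·z
z = ln(0.39/0.65) / (0.24 − 0.47) = -0.5108 / -0.23 = 2.221 km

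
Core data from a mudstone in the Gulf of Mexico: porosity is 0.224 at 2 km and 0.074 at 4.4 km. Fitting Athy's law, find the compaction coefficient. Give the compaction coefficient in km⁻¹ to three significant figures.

0.461 km⁻¹

Athy: phi(z) = phi₀ e^(−kz) ⇒ phi₁/phi₂ = e^{k(z₂−z₁)} ⇒ k = ln(phi₁/phi₂)/(z₂−z₁)
k = ln(0.224/0.074) / (4.4 − 2) = ln(3.027) / 2.4 = 1.1076 / 2.4 = 0.4615 km⁻¹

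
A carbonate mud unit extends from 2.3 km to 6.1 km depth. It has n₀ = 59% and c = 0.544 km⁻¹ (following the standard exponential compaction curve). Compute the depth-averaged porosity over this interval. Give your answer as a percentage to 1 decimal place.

7.1%

⟨n⟩ = (1/(z₂−z₁)) ∫ n₀ e^(−cz) dz = n₀·(e^(−c·z₁) − e^(−c·z₂)) / (c·(z₂−z₁))
e^(−0.544×2.3) = 0.2862; e^(−0.544×6.1) = 0.0362
⟨n⟩ = 0.59 × (0.2862 − 0.0362) / (0.544 × 3.8) = 0.59 × 0.1209 = 0.0713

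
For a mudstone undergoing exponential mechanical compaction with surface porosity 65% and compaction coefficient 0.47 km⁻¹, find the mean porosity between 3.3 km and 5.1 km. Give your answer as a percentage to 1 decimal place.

9.3%

⟨n⟩ = (1/(d₂−d₁)) ∫ n₀ e^(−βd) dd = n₀·(e^(−β·d₁) − e^(−β·d₂)) / (β·(d₂−d₁))
e^(−0.47×3.3) = 0.2120; e^(−0.47×5.1) = 0.0910
⟨n⟩ = 0.65 × (0.2120 − 0.0910) / (0.47 × 1.8) = 0.65 × 0.1431 = 0.0930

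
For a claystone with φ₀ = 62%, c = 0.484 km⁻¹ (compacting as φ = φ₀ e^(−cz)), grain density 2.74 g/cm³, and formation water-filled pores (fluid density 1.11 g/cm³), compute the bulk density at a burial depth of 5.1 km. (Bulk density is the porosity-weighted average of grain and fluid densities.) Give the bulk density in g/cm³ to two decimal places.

Porosity at depth: φ = 0.62·exp(−0.484×5.1) = 0.62×0.0847 = 0.0525
Bulk density: ρ_b = (1−φ)ρ_g + φ·ρ_f = 0.9475×2.74 + 0.0525×1.11
       = 2.596 + 0.058 = 2.654 g/cm³

2.65 g/cm³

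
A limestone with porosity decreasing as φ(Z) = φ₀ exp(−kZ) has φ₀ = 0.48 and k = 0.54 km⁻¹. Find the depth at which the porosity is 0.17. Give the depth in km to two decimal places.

Invert Athy's law: Z = ln(φ₀/φ) / k
Z = ln(0.48/0.17) / 0.54 = ln(2.824) / 0.54 = 1.0380 / 0.54 = 1.922 km

1.92 km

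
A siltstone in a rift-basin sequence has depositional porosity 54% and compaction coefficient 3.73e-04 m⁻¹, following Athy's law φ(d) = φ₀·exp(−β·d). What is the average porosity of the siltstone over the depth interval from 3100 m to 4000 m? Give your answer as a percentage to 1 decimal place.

Working in km (1 km = 1000 m; β in km⁻¹ = β in m⁻¹ × 1000):
⟨φ⟩ = (1/(d₂−d₁)) ∫ φ₀ e^(−βd) dd = φ₀·(e^(−β·d₁) − e^(−β·d₂)) / (β·(d₂−d₁))
e^(−0.373×3.1) = 0.3146; e^(−0.373×4) = 0.2249
⟨φ⟩ = 0.54 × (0.3146 − 0.2249) / (0.373 × 0.9) = 0.54 × 0.2673 = 0.1443

14.4%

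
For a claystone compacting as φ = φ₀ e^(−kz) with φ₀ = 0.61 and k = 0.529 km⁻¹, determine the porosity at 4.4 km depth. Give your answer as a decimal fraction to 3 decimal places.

0.059

φ = φ₀·exp(−k·z) = 0.61 × exp(−0.529 × 4.4) = 0.61 × exp(−2.328)
  = 0.61 × 0.0975 = 0.0595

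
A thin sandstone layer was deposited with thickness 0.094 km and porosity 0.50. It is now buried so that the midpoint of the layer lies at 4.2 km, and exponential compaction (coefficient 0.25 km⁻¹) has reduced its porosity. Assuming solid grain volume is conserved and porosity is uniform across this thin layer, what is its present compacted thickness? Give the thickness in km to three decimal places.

0.057 km

Porosity at 4.2 km: φ = 0.5·exp(−0.25×4.2) = 0.1750
Solid-volume conservation: h(1−φ) = h₀(1−φ₀) ⇒ h = h₀·(1−φ₀)/(1−φ)
h = 0.094 × (1 − 0.5)/(1 − 0.1750) = 0.094 × 0.6060 = 0.0570 km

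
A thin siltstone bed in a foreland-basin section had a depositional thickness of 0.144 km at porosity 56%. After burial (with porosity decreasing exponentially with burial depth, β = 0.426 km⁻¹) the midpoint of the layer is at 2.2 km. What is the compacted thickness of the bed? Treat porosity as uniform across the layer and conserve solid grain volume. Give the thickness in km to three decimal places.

0.081 km

Porosity at 2.2 km: φ = 0.56·exp(−0.426×2.2) = 0.2194
Solid-volume conservation: h(1−φ) = h₀(1−φ₀) ⇒ h = h₀·(1−φ₀)/(1−φ)
h = 0.144 × (1 − 0.56)/(1 − 0.2194) = 0.144 × 0.5636 = 0.0812 km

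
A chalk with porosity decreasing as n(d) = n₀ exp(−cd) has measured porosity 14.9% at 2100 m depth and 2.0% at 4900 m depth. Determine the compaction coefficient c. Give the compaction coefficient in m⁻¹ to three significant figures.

Working in km (1 km = 1000 m; c in km⁻¹ = c in m⁻¹ × 1000):
Athy: n(d) = n₀ e^(−cd) ⇒ n₁/n₂ = e^{c(d₂−d₁)} ⇒ c = ln(n₁/n₂)/(d₂−d₁)
c = ln(0.149/0.02) / (4.9 − 2.1) = ln(7.45) / 2.8 = 2.0082 / 2.8 = 0.7172 km⁻¹

0.000717 m⁻¹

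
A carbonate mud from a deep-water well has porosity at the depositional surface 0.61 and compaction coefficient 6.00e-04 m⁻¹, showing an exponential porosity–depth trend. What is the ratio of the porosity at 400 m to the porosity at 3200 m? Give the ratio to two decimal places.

Working in km (1 km = 1000 m; c in km⁻¹ = c in m⁻¹ × 1000):
n(z₁)/n(z₂) = e^(−c·z₁)/e^(−c·z₂) = e^{c(z₂−z₁)}
= exp(0.6 × 2.8) = exp(1.68) = 5.3656

5.37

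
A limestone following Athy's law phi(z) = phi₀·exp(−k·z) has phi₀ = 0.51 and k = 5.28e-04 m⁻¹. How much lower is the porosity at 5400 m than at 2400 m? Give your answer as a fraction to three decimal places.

Working in km (1 km = 1000 m; k in km⁻¹ = k in m⁻¹ × 1000):
phi(2.4) = 0.51·e^(−0.528×2.4) = 0.1436
phi(5.4) = 0.51·e^(−0.528×5.4) = 0.0295
Δphi = 0.1436 − 0.0295 = 0.1142

0.114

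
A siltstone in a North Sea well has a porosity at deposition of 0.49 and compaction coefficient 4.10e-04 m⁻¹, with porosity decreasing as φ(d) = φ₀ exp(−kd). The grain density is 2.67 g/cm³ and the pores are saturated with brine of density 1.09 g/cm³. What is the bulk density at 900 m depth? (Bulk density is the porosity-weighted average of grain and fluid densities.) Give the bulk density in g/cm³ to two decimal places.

Working in km (1 km = 1000 m; k in km⁻¹ = k in m⁻¹ × 1000):
Porosity at depth: φ = 0.49·exp(−0.41×0.9) = 0.49×0.6914 = 0.3388
Bulk density: ρ_b = (1−φ)ρ_g + φ·ρ_f = 0.6612×2.67 + 0.3388×1.09
       = 1.765 + 0.369 = 2.135 g/cm³

2.13 g/cm³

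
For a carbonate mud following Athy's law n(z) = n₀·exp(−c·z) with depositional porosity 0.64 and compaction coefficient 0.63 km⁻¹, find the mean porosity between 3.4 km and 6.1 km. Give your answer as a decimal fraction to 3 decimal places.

⟨n⟩ = (1/(z₂−z₁)) ∫ n₀ e^(−cz) dz = n₀·(e^(−c·z₁) − e^(−c·z₂)) / (c·(z₂−z₁))
e^(−0.63×3.4) = 0.1174; e^(−0.63×6.1) = 0.0214
⟨n⟩ = 0.64 × (0.1174 − 0.0214) / (0.63 × 2.7) = 0.64 × 0.0564 = 0.0361

0.036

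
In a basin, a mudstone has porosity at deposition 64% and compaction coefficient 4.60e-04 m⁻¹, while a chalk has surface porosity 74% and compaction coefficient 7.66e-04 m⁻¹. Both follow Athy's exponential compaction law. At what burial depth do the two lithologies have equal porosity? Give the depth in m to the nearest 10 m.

Working in km (1 km = 1000 m; c in km⁻¹ = c in m⁻¹ × 1000):
Set n₀ₐ e^(−cₐZ) = n₀ᵦ e^(−cᵦZ) ⇒ ln(n₀ₐ/n₀ᵦ) = (cₐ − cᵦ)·Z
Z = ln(0.64/0.74) / (0.46 − 0.766) = -0.1452 / -0.306 = 0.474 km

470 m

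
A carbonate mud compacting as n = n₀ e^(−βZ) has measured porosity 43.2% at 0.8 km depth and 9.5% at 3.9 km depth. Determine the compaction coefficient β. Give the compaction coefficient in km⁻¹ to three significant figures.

0.489 km⁻¹

Athy: n(Z) = n₀ e^(−βZ) ⇒ n₁/n₂ = e^{β(Z₂−Z₁)} ⇒ β = ln(n₁/n₂)/(Z₂−Z₁)
β = ln(0.432/0.095) / (3.9 − 0.8) = ln(4.547) / 3.1 = 1.5145 / 3.1 = 0.4886 km⁻¹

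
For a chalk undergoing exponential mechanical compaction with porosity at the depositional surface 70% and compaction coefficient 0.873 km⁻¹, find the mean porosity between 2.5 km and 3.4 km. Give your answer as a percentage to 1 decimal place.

5.5%

⟨phi⟩ = (1/(Z₂−Z₁)) ∫ phi₀ e^(−cZ) dZ = phi₀·(e^(−c·Z₁) − e^(−c·Z₂)) / (c·(Z₂−Z₁))
e^(−0.873×2.5) = 0.1128; e^(−0.873×3.4) = 0.0514
⟨phi⟩ = 0.7 × (0.1128 − 0.0514) / (0.873 × 0.9) = 0.7 × 0.0781 = 0.0547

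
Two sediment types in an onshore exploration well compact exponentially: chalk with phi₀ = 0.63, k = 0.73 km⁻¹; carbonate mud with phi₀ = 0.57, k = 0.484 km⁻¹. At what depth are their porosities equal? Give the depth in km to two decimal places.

0.41 km

Set phi₀ₐ e^(−kₐz) = phi₀ᵦ e^(−kᵦz) ⇒ ln(phi₀ₐ/phi₀ᵦ) = (kₐ − kᵦ)·z
z = ln(0.63/0.57) / (0.73 − 0.484) = 0.1001 / 0.246 = 0.407 km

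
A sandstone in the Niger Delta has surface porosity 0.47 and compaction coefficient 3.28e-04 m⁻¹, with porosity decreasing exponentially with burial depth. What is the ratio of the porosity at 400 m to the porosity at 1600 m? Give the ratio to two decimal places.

1.48

Working in km (1 km = 1000 m; c in km⁻¹ = c in m⁻¹ × 1000):
n(Z₁)/n(Z₂) = e^(−c·Z₁)/e^(−c·Z₂) = e^{c(Z₂−Z₁)}
= exp(0.328 × 1.2) = exp(0.3936) = 1.4823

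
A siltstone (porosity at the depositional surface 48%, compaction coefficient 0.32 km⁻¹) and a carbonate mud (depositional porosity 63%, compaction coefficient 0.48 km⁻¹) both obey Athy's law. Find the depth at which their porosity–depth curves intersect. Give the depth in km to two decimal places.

Set phi₀ₐ e^(−kₐd) = phi₀ᵦ e^(−kᵦd) ⇒ ln(phi₀ₐ/phi₀ᵦ) = (kₐ − kᵦ)·d
d = ln(0.48/0.63) / (0.32 − 0.48) = -0.2719 / -0.16 = 1.700 km

1.70 km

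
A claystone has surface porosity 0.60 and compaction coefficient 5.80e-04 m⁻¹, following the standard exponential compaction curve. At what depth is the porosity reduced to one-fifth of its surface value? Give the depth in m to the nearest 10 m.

Working in km (1 km = 1000 m; β in km⁻¹ = β in m⁻¹ × 1000):
phi/phi₀ = 1/5 ⇒ exp(−β·d) = 1/5 ⇒ d = ln(5) / β
d = 1.6094 / 0.58 = 2.775 km

2770 m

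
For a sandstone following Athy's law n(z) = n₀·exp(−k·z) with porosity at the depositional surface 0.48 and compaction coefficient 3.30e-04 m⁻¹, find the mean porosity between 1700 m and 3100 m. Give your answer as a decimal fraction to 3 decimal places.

Working in km (1 km = 1000 m; k in km⁻¹ = k in m⁻¹ × 1000):
⟨n⟩ = (1/(z₂−z₁)) ∫ n₀ e^(−kz) dz = n₀·(e^(−k·z₁) − e^(−k·z₂)) / (k·(z₂−z₁))
e^(−0.33×1.7) = 0.5706; e^(−0.33×3.1) = 0.3595
⟨n⟩ = 0.48 × (0.5706 − 0.3595) / (0.33 × 1.4) = 0.48 × 0.4570 = 0.2193

0.219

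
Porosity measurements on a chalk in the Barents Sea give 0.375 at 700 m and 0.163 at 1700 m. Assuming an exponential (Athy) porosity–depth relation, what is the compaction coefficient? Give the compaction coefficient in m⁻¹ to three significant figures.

Working in km (1 km = 1000 m; β in km⁻¹ = β in m⁻¹ × 1000):
Athy: φ(z) = φ₀ e^(−βz) ⇒ φ₁/φ₂ = e^{β(z₂−z₁)} ⇒ β = ln(φ₁/φ₂)/(z₂−z₁)
β = ln(0.375/0.163) / (1.7 − 0.7) = ln(2.301) / 1 = 0.8332 / 1 = 0.8332 km⁻¹

0.000833 m⁻¹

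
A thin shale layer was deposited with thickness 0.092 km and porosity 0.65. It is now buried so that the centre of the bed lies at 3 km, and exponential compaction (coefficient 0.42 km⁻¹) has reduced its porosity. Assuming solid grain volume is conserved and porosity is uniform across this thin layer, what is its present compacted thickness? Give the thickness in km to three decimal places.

0.039 km

Porosity at 3 km: phi = 0.65·exp(−0.42×3) = 0.1844
Solid-volume conservation: h(1−phi) = h₀(1−phi₀) ⇒ h = h₀·(1−phi₀)/(1−phi)
h = 0.092 × (1 − 0.65)/(1 − 0.1844) = 0.092 × 0.4291 = 0.0395 km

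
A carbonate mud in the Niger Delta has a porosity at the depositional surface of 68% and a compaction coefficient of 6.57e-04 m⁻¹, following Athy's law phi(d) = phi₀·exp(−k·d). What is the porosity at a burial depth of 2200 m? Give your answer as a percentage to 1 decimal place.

16.0%

Working in km (1 km = 1000 m; k in km⁻¹ = k in m⁻¹ × 1000):
phi = phi₀·exp(−k·d) = 0.68 × exp(−0.657 × 2.2) = 0.68 × exp(−1.445)
  = 0.68 × 0.2357 = 0.1602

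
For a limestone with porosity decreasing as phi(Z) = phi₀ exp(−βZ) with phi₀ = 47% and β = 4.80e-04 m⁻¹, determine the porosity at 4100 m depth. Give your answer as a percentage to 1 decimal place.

6.6%

Working in km (1 km = 1000 m; β in km⁻¹ = β in m⁻¹ × 1000):
phi = phi₀·exp(−β·Z) = 0.47 × exp(−0.48 × 4.1) = 0.47 × exp(−1.968)
  = 0.47 × 0.1397 = 0.0657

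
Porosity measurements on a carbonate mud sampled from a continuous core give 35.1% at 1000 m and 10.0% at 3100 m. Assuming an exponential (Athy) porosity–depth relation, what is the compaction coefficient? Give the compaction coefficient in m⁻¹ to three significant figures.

0.000598 m⁻¹

Working in km (1 km = 1000 m; β in km⁻¹ = β in m⁻¹ × 1000):
Athy: φ(Z) = φ₀ e^(−βZ) ⇒ φ₁/φ₂ = e^{β(Z₂−Z₁)} ⇒ β = ln(φ₁/φ₂)/(Z₂−Z₁)
β = ln(0.351/0.1) / (3.1 − 1) = ln(3.51) / 2.1 = 1.2556 / 2.1 = 0.5979 km⁻¹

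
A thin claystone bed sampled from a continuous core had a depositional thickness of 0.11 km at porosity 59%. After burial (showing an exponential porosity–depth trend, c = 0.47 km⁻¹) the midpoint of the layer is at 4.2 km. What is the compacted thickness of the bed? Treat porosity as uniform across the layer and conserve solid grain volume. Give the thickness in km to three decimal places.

Porosity at 4.2 km: φ = 0.59·exp(−0.47×4.2) = 0.0820
Solid-volume conservation: h(1−φ) = h₀(1−φ₀) ⇒ h = h₀·(1−φ₀)/(1−φ)
h = 0.11 × (1 − 0.59)/(1 − 0.0820) = 0.11 × 0.4466 = 0.0491 km

0.049 km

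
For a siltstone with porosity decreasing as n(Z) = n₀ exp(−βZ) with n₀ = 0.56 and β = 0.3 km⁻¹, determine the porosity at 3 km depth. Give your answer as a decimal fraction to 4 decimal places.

n = n₀·exp(−β·Z) = 0.56 × exp(−0.3 × 3) = 0.56 × exp(−0.9)
  = 0.56 × 0.4066 = 0.2277

0.2277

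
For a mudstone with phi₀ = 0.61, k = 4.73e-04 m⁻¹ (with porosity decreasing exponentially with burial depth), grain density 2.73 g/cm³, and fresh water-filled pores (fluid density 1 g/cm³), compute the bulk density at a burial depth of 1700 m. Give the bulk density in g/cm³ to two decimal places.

2.26 g/cm³

Working in km (1 km = 1000 m; k in km⁻¹ = k in m⁻¹ × 1000):
Porosity at depth: phi = 0.61·exp(−0.473×1.7) = 0.61×0.4475 = 0.2730
Bulk density: ρ_b = (1−phi)ρ_g + phi·ρ_f = 0.7270×2.73 + 0.2730×1
       = 1.985 + 0.273 = 2.258 g/cm³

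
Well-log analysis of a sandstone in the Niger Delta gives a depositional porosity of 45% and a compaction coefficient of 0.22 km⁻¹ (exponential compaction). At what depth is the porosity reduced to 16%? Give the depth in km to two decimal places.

4.70 km

Invert Athy's law: d = ln(n₀/n) / k
d = ln(0.45/0.16) / 0.22 = ln(2.812) / 0.22 = 1.0341 / 0.22 = 4.700 km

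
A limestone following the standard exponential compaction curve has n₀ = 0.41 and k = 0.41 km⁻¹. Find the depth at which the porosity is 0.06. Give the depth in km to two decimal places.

Invert Athy's law: Z = ln(n₀/n) / k
Z = ln(0.41/0.06) / 0.41 = ln(6.833) / 0.41 = 1.9218 / 0.41 = 4.687 km

4.69 km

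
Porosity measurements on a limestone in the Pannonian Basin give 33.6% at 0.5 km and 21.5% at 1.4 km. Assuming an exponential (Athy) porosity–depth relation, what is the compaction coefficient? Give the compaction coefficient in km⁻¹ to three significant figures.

0.496 km⁻¹

Athy: phi(z) = phi₀ e^(−cz) ⇒ phi₁/phi₂ = e^{c(z₂−z₁)} ⇒ c = ln(phi₁/phi₂)/(z₂−z₁)
c = ln(0.336/0.215) / (1.4 − 0.5) = ln(1.563) / 0.9 = 0.4465 / 0.9 = 0.4961 km⁻¹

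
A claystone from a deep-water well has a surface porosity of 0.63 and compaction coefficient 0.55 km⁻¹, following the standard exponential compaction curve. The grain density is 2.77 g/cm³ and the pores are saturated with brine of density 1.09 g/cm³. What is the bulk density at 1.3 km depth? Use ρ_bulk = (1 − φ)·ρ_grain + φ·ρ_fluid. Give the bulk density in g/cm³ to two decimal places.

2.25 g/cm³

Porosity at depth: φ = 0.63·exp(−0.55×1.3) = 0.63×0.4892 = 0.3082
Bulk density: ρ_b = (1−φ)ρ_g + φ·ρ_f = 0.6918×2.77 + 0.3082×1.09
       = 1.916 + 0.336 = 2.252 g/cm³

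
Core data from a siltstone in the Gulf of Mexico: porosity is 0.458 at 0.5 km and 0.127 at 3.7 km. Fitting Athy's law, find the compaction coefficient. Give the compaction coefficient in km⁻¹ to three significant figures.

Athy: φ(Z) = φ₀ e^(−kZ) ⇒ φ₁/φ₂ = e^{k(Z₂−Z₁)} ⇒ k = ln(φ₁/φ₂)/(Z₂−Z₁)
k = ln(0.458/0.127) / (3.7 − 0.5) = ln(3.606) / 3.2 = 1.2827 / 3.2 = 0.4008 km⁻¹

0.401 km⁻¹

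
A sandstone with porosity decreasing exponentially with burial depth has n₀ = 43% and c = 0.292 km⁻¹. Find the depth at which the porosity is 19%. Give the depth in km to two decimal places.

2.80 km

Invert Athy's law: d = ln(n₀/n) / c
d = ln(0.43/0.19) / 0.292 = ln(2.263) / 0.292 = 0.8168 / 0.292 = 2.797 km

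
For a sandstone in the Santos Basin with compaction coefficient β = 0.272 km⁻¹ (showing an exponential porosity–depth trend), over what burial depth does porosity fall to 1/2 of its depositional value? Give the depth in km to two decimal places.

2.55 km

φ/φ₀ = 1/2 ⇒ exp(−β·z) = 1/2 ⇒ z = ln(2) / β
z = 0.6931 / 0.272 = 2.548 km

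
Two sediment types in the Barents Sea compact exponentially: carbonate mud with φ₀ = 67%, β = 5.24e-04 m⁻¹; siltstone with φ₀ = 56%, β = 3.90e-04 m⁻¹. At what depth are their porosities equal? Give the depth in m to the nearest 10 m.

1340 m

Working in km (1 km = 1000 m; β in km⁻¹ = β in m⁻¹ × 1000):
Set φ₀ₐ e^(−βₐz) = φ₀ᵦ e^(−βᵦz) ⇒ ln(φ₀ₐ/φ₀ᵦ) = (βₐ − βᵦ)·z
z = ln(0.67/0.56) / (0.524 − 0.39) = 0.1793 / 0.134 = 1.338 km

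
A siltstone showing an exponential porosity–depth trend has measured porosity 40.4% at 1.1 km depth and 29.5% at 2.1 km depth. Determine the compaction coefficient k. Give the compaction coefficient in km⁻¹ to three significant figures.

Athy: φ(Z) = φ₀ e^(−kZ) ⇒ φ₁/φ₂ = e^{k(Z₂−Z₁)} ⇒ k = ln(φ₁/φ₂)/(Z₂−Z₁)
k = ln(0.404/0.295) / (2.1 − 1.1) = ln(1.369) / 1 = 0.3144 / 1 = 0.3144 km⁻¹

0.314 km⁻¹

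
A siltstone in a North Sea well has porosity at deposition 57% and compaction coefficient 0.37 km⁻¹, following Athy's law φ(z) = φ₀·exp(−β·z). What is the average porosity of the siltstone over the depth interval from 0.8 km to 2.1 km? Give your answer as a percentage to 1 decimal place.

33.7%

⟨φ⟩ = (1/(z₂−z₁)) ∫ φ₀ e^(−βz) dz = φ₀·(e^(−β·z₁) − e^(−β·z₂)) / (β·(z₂−z₁))
e^(−0.37×0.8) = 0.7438; e^(−0.37×2.1) = 0.4598
⟨φ⟩ = 0.57 × (0.7438 − 0.4598) / (0.37 × 1.3) = 0.57 × 0.5904 = 0.3366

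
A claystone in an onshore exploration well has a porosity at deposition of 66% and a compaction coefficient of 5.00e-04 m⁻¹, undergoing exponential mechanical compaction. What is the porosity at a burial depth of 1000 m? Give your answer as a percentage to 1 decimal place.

40.0%

Working in km (1 km = 1000 m; β in km⁻¹ = β in m⁻¹ × 1000):
n = n₀·exp(−β·d) = 0.66 × exp(−0.5 × 1) = 0.66 × exp(−0.5)
  = 0.66 × 0.6065 = 0.4003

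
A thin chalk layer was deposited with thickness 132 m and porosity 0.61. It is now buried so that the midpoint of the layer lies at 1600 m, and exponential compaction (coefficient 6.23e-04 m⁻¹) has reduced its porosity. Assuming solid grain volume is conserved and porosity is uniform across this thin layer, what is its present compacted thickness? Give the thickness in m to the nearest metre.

Working in km (1 km = 1000 m; c in km⁻¹ = c in m⁻¹ × 1000):
Porosity at 1.6 km: n = 0.61·exp(−0.623×1.6) = 0.2251
Solid-volume conservation: h(1−n) = h₀(1−n₀) ⇒ h = h₀·(1−n₀)/(1−n)
h = 0.132 × (1 − 0.61)/(1 − 0.2251) = 0.132 × 0.5033 = 0.0664 km

66 m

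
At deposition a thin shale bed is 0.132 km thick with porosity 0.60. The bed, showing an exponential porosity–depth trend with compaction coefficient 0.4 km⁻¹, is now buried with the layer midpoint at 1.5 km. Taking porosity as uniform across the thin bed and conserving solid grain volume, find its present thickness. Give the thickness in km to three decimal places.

0.079 km

Porosity at 1.5 km: phi = 0.6·exp(−0.4×1.5) = 0.3293
Solid-volume conservation: h(1−phi) = h₀(1−phi₀) ⇒ h = h₀·(1−phi₀)/(1−phi)
h = 0.132 × (1 − 0.6)/(1 − 0.3293) = 0.132 × 0.5964 = 0.0787 km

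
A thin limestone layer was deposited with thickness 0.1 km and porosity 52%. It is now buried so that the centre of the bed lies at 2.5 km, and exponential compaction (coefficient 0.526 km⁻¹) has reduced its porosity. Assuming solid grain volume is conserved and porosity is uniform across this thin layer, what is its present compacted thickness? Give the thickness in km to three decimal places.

0.056 km

Porosity at 2.5 km: phi = 0.52·exp(−0.526×2.5) = 0.1396
Solid-volume conservation: h(1−phi) = h₀(1−phi₀) ⇒ h = h₀·(1−phi₀)/(1−phi)
h = 0.1 × (1 − 0.52)/(1 − 0.1396) = 0.1 × 0.5579 = 0.0558 km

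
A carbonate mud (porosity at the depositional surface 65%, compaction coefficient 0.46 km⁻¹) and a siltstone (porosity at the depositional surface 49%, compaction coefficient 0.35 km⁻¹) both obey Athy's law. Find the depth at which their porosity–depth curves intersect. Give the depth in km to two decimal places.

Set phi₀ₐ e^(−βₐz) = phi₀ᵦ e^(−βᵦz) ⇒ ln(phi₀ₐ/phi₀ᵦ) = (βₐ − βᵦ)·z
z = ln(0.65/0.49) / (0.46 − 0.35) = 0.2826 / 0.11 = 2.569 km

2.57 km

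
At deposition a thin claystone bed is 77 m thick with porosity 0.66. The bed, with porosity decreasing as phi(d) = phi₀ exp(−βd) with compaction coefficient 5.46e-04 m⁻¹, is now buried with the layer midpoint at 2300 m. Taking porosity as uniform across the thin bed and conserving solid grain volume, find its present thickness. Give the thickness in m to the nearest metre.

Working in km (1 km = 1000 m; β in km⁻¹ = β in m⁻¹ × 1000):
Porosity at 2.3 km: phi = 0.66·exp(−0.546×2.3) = 0.1880
Solid-volume conservation: h(1−phi) = h₀(1−phi₀) ⇒ h = h₀·(1−phi₀)/(1−phi)
h = 0.077 × (1 − 0.66)/(1 − 0.1880) = 0.077 × 0.4187 = 0.0322 km

32 m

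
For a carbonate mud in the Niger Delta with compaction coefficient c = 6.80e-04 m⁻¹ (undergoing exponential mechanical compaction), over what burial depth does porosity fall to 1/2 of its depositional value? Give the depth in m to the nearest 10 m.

Working in km (1 km = 1000 m; c in km⁻¹ = c in m⁻¹ × 1000):
phi/phi₀ = 1/2 ⇒ exp(−c·d) = 1/2 ⇒ d = ln(2) / c
d = 0.6931 / 0.68 = 1.019 km

1020 m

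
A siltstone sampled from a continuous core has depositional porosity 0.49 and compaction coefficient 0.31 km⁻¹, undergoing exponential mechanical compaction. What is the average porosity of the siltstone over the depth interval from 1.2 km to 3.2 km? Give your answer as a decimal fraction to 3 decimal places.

⟨n⟩ = (1/(d₂−d₁)) ∫ n₀ e^(−cd) dd = n₀·(e^(−c·d₁) − e^(−c·d₂)) / (c·(d₂−d₁))
e^(−0.31×1.2) = 0.6894; e^(−0.31×3.2) = 0.3708
⟨n⟩ = 0.49 × (0.6894 − 0.3708) / (0.31 × 2) = 0.49 × 0.5137 = 0.2517

0.252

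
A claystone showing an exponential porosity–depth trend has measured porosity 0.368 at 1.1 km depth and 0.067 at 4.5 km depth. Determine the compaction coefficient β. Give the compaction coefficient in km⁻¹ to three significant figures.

0.501 km⁻¹

Athy: n(Z) = n₀ e^(−βZ) ⇒ n₁/n₂ = e^{β(Z₂−Z₁)} ⇒ β = ln(n₁/n₂)/(Z₂−Z₁)
β = ln(0.368/0.067) / (4.5 − 1.1) = ln(5.493) / 3.4 = 1.7034 / 3.4 = 0.501 km⁻¹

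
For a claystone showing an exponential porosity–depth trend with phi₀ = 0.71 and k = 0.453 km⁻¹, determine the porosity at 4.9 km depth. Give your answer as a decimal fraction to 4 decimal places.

0.0771

phi = phi₀·exp(−k·Z) = 0.71 × exp(−0.453 × 4.9) = 0.71 × exp(−2.22)
  = 0.71 × 0.1086 = 0.0771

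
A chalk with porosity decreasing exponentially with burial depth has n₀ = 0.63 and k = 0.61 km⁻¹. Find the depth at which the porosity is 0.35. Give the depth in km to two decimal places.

Invert Athy's law: Z = ln(n₀/n) / k
Z = ln(0.63/0.35) / 0.61 = ln(1.8) / 0.61 = 0.5878 / 0.61 = 0.964 km

0.96 km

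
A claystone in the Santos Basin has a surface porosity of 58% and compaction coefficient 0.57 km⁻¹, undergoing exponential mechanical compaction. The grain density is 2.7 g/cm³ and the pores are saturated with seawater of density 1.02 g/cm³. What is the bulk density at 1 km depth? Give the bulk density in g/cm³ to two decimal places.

2.15 g/cm³

Porosity at depth: φ = 0.58·exp(−0.57×1) = 0.58×0.5655 = 0.3280
Bulk density: ρ_b = (1−φ)ρ_g + φ·ρ_f = 0.6720×2.7 + 0.3280×1.02
       = 1.814 + 0.335 = 2.149 g/cm³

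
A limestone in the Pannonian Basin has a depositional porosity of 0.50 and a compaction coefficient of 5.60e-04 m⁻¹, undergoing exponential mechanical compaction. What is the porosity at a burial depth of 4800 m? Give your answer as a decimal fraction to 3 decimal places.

0.034

Working in km (1 km = 1000 m; c in km⁻¹ = c in m⁻¹ × 1000):
phi = phi₀·exp(−c·z) = 0.5 × exp(−0.56 × 4.8) = 0.5 × exp(−2.688)
  = 0.5 × 0.0680 = 0.0340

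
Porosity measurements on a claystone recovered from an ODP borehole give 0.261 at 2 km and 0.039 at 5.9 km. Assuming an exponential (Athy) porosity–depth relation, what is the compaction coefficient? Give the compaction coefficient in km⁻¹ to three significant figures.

Athy: φ(Z) = φ₀ e^(−βZ) ⇒ φ₁/φ₂ = e^{β(Z₂−Z₁)} ⇒ β = ln(φ₁/φ₂)/(Z₂−Z₁)
β = ln(0.261/0.039) / (5.9 − 2) = ln(6.692) / 3.9 = 1.9010 / 3.9 = 0.4874 km⁻¹

0.487 km⁻¹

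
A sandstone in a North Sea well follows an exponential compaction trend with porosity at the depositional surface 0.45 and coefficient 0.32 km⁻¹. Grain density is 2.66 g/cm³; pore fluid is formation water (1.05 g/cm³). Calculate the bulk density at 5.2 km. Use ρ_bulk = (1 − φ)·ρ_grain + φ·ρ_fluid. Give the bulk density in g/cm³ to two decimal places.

Porosity at depth: n = 0.45·exp(−0.32×5.2) = 0.45×0.1894 = 0.0852
Bulk density: ρ_b = (1−n)ρ_g + n·ρ_f = 0.9148×2.66 + 0.0852×1.05
       = 2.433 + 0.089 = 2.523 g/cm³

2.52 g/cm³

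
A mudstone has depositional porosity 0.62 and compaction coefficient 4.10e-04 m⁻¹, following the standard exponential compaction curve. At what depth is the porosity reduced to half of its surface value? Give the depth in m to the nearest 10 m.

Working in km (1 km = 1000 m; β in km⁻¹ = β in m⁻¹ × 1000):
phi/phi₀ = 1/2 ⇒ exp(−β·Z) = 1/2 ⇒ Z = ln(2) / β
Z = 0.6931 / 0.41 = 1.691 km

1690 m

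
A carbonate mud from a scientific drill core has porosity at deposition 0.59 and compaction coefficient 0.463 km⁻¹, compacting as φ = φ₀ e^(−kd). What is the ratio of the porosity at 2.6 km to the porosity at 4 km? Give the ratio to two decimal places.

φ(d₁)/φ(d₂) = e^(−k·d₁)/e^(−k·d₂) = e^{k(d₂−d₁)}
= exp(0.463 × 1.4) = exp(0.6482) = 1.9121

1.91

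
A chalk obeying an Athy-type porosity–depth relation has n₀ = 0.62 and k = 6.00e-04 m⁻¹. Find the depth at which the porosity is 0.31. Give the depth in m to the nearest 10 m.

1160 m

Working in km (1 km = 1000 m; k in km⁻¹ = k in m⁻¹ × 1000):
Invert Athy's law: Z = ln(n₀/n) / k
Z = ln(0.62/0.31) / 0.6 = ln(2) / 0.6 = 0.6931 / 0.6 = 1.155 km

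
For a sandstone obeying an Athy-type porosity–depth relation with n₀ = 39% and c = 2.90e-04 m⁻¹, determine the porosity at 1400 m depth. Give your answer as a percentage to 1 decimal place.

26.0%

Working in km (1 km = 1000 m; c in km⁻¹ = c in m⁻¹ × 1000):
n = n₀·exp(−c·Z) = 0.39 × exp(−0.29 × 1.4) = 0.39 × exp(−0.406)
  = 0.39 × 0.6663 = 0.2599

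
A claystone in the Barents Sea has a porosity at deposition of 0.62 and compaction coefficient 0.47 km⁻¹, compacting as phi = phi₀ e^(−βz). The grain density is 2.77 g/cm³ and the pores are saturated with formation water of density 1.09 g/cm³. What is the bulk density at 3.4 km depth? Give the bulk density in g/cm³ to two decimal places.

Porosity at depth: phi = 0.62·exp(−0.47×3.4) = 0.62×0.2023 = 0.1254
Bulk density: ρ_b = (1−phi)ρ_g + phi·ρ_f = 0.8746×2.77 + 0.1254×1.09
       = 2.423 + 0.137 = 2.559 g/cm³

2.56 g/cm³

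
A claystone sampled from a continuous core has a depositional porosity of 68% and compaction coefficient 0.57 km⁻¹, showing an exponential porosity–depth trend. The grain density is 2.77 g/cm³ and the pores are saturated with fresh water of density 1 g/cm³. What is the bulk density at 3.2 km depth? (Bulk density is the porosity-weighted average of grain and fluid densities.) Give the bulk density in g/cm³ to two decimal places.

2.58 g/cm³

Porosity at depth: φ = 0.68·exp(−0.57×3.2) = 0.68×0.1614 = 0.1097
Bulk density: ρ_b = (1−φ)ρ_g + φ·ρ_f = 0.8903×2.77 + 0.1097×1
       = 2.466 + 0.110 = 2.576 g/cm³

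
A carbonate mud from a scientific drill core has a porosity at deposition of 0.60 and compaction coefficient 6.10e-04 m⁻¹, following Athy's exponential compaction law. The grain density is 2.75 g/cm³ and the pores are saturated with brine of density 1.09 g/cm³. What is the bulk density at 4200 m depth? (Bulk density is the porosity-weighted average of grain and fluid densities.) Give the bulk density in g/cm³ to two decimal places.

2.67 g/cm³

Working in km (1 km = 1000 m; c in km⁻¹ = c in m⁻¹ × 1000):
Porosity at depth: n = 0.6·exp(−0.61×4.2) = 0.6×0.0772 = 0.0463
Bulk density: ρ_b = (1−n)ρ_g + n·ρ_f = 0.9537×2.75 + 0.0463×1.09
       = 2.623 + 0.050 = 2.673 g/cm³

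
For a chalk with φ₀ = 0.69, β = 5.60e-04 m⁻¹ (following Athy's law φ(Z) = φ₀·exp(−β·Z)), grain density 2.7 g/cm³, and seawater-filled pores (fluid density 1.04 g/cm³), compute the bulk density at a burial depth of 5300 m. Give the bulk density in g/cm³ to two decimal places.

2.64 g/cm³

Working in km (1 km = 1000 m; β in km⁻¹ = β in m⁻¹ × 1000):
Porosity at depth: φ = 0.69·exp(−0.56×5.3) = 0.69×0.0514 = 0.0355
Bulk density: ρ_b = (1−φ)ρ_g + φ·ρ_f = 0.9645×2.7 + 0.0355×1.04
       = 2.604 + 0.037 = 2.641 g/cm³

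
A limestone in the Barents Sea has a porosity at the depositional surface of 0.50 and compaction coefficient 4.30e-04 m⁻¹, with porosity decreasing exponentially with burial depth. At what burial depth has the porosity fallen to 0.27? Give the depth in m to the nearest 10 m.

1430 m

Working in km (1 km = 1000 m; k in km⁻¹ = k in m⁻¹ × 1000):
Invert Athy's law: Z = ln(phi₀/phi) / k
Z = ln(0.5/0.27) / 0.43 = ln(1.852) / 0.43 = 0.6162 / 0.43 = 1.433 km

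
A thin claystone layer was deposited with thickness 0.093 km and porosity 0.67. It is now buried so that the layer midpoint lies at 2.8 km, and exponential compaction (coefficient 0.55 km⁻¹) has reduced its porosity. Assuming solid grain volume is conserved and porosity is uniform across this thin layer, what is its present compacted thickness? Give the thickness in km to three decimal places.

0.036 km

Porosity at 2.8 km: n = 0.67·exp(−0.55×2.8) = 0.1436
Solid-volume conservation: h(1−n) = h₀(1−n₀) ⇒ h = h₀·(1−n₀)/(1−n)
h = 0.093 × (1 − 0.67)/(1 − 0.1436) = 0.093 × 0.3853 = 0.0358 km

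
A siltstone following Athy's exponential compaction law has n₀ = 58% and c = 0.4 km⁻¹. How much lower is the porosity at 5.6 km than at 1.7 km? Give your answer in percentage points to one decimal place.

n(1.7) = 0.58·e^(−0.4×1.7) = 0.2938
n(5.6) = 0.58·e^(−0.4×5.6) = 0.0617
Δn = 0.2938 − 0.0617 = 0.2321

23.2 percentage points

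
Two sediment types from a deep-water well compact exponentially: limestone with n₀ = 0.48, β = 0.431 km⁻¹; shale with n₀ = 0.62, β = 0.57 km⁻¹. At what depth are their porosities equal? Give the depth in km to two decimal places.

1.84 km

Set n₀ₐ e^(−βₐZ) = n₀ᵦ e^(−βᵦZ) ⇒ ln(n₀ₐ/n₀ᵦ) = (βₐ − βᵦ)·Z
Z = ln(0.48/0.62) / (0.431 − 0.57) = -0.2559 / -0.139 = 1.841 km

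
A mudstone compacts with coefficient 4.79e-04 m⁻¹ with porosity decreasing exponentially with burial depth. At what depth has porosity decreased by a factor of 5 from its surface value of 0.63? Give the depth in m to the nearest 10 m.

Working in km (1 km = 1000 m; β in km⁻¹ = β in m⁻¹ × 1000):
φ/φ₀ = 1/5 ⇒ exp(−β·d) = 1/5 ⇒ d = ln(5) / β
d = 1.6094 / 0.479 = 3.360 km

3360 m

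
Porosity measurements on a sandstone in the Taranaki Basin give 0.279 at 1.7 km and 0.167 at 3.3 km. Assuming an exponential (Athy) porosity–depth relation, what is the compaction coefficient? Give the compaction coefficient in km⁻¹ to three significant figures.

Athy: phi(z) = phi₀ e^(−kz) ⇒ phi₁/phi₂ = e^{k(z₂−z₁)} ⇒ k = ln(phi₁/phi₂)/(z₂−z₁)
k = ln(0.279/0.167) / (3.3 − 1.7) = ln(1.671) / 1.6 = 0.5132 / 1.6 = 0.3208 km⁻¹

0.321 km⁻¹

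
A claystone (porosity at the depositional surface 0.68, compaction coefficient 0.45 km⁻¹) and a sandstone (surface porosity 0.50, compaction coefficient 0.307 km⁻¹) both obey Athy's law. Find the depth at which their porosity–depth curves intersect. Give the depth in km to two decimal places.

Set n₀ₐ e^(−cₐd) = n₀ᵦ e^(−cᵦd) ⇒ ln(n₀ₐ/n₀ᵦ) = (cₐ − cᵦ)·d
d = ln(0.68/0.5) / (0.45 − 0.307) = 0.3075 / 0.143 = 2.150 km

2.15 km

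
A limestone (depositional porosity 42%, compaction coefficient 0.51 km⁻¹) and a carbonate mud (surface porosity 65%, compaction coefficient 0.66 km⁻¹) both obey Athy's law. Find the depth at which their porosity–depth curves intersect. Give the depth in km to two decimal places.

Set phi₀ₐ e^(−βₐZ) = phi₀ᵦ e^(−βᵦZ) ⇒ ln(phi₀ₐ/phi₀ᵦ) = (βₐ − βᵦ)·Z
Z = ln(0.42/0.65) / (0.51 − 0.66) = -0.4367 / -0.15 = 2.911 km

2.91 km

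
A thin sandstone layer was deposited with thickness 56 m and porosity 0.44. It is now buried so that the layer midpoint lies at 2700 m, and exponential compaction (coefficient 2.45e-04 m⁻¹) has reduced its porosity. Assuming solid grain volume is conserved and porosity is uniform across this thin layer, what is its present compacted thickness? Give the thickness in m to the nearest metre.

Working in km (1 km = 1000 m; c in km⁻¹ = c in m⁻¹ × 1000):
Porosity at 2.7 km: phi = 0.44·exp(−0.245×2.7) = 0.2271
Solid-volume conservation: h(1−phi) = h₀(1−phi₀) ⇒ h = h₀·(1−phi₀)/(1−phi)
h = 0.056 × (1 − 0.44)/(1 − 0.2271) = 0.056 × 0.7245 = 0.0406 km

41 m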